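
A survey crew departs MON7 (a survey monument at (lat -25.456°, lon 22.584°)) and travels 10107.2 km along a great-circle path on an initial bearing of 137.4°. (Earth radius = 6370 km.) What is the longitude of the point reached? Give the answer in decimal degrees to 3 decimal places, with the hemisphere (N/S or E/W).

138.625°E

δ = d/R = 10107.2/6370 = 1.586688 rad
φ₂ = arcsin(sin φ₁ cos δ + cos φ₁ sin δ cos θ)
   = arcsin(-0.42982·-0.01589 + 0.90292·0.99987·-0.73610) = -41.12619°
λ₂ = λ₁ + atan2(sin θ sin δ cos φ₁, cos δ − sin φ₁ sin φ₂) = 138.62521°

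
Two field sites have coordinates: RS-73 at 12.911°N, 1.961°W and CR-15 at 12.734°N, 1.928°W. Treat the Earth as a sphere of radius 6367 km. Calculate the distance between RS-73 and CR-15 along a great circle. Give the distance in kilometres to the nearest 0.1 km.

20.0 km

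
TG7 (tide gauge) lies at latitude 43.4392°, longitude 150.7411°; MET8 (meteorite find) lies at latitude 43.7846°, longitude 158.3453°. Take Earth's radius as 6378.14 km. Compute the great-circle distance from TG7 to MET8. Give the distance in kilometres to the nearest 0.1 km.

613.9 km

Δφ = 0.3454°,  Δλ = 7.6042°
a = sin²(Δφ/2) + cos φ₁ cos φ₂ sin²(Δλ/2) = 0.002314
c = 2·arcsin(√a) = 0.096247 rad = 5.5145°
d = R·c = 6378.14 × 0.096247 = 613.9 km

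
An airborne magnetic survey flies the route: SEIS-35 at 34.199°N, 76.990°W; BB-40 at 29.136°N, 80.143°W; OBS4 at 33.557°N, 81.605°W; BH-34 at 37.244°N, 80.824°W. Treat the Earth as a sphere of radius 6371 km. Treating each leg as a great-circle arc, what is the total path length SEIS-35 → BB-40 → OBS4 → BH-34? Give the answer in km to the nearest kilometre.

1564 km

SEIS-35→BB-40: c = 0.099995 rad, d = 637.07 km
BB-40→OBS4: c = 0.080176 rad, d = 510.80 km
OBS4→BH-34: c = 0.065302 rad, d = 416.04 km
Total = 637.07 + 510.80 + 416.04 = 1563.91 km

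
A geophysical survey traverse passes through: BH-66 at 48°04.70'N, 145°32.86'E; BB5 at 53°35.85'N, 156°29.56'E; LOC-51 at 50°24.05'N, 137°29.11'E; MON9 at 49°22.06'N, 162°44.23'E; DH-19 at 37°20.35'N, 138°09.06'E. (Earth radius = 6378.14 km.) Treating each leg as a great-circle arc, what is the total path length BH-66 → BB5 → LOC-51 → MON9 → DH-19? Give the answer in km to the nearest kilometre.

6516 km

BH-66: φ = +48.07833°, λ = +145.54767°
BB5: φ = +53.59750°, λ = +156.49267°
LOC-51: φ = +50.40083°, λ = +137.48517°
MON9: φ = +49.36767°, λ = +162.73717°
DH-19: φ = +37.33917°, λ = +138.15100°
BH-66→BB5: c = 0.154089 rad, d = 982.80 km
BB5→LOC-51: c = 0.211015 rad, d = 1345.88 km
LOC-51→MON9: c = 0.283179 rad, d = 1806.16 km
MON9→DH-19: c = 0.373370 rad, d = 2381.40 km
Total = 982.80 + 1345.88 + 1806.16 + 2381.40 = 6516.24 km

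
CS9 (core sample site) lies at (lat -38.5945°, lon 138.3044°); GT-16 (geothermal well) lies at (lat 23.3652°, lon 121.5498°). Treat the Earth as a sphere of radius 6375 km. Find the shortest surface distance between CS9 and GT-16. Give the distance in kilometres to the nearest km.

7112 km

Δφ = 61.9597°,  Δλ = -16.7546°
a = sin²(Δφ/2) + cos φ₁ cos φ₂ sin²(Δλ/2) = 0.280183
c = 2·arcsin(√a) = 1.115605 rad = 63.9195°
d = R·c = 6375 × 1.115605 = 7112.0 km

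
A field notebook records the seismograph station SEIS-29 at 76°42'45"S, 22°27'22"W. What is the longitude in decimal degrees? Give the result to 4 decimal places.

22° + 27′/60 + 22″/3600 = 22 + 0.45000 + 0.00611 = 22.4561°

22.4561°W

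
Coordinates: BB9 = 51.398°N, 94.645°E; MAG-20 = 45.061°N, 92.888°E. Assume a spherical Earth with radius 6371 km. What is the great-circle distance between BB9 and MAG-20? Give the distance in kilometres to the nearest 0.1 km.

Δφ = -6.3370°,  Δλ = -1.7570°
a = sin²(Δφ/2) + cos φ₁ cos φ₂ sin²(Δλ/2) = 0.003159
c = 2·arcsin(√a) = 0.112463 rad = 6.4437°
d = R·c = 6371 × 0.112463 = 716.5 km

716.5 km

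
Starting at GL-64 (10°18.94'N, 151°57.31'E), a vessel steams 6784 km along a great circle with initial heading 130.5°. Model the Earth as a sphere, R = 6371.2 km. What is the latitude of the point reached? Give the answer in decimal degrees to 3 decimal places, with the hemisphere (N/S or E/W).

28.170°S

GL-64: φ = +10.31567°, λ = +151.95517°
δ = d/R = 6784/6371.2 = 1.064792 rad
φ₂ = arcsin(sin φ₁ cos δ + cos φ₁ sin δ cos θ)
   = arcsin(0.17907·0.48469 + 0.98384·0.87469·-0.64945) = -28.16997°
λ₂ = λ₁ + atan2(sin θ sin δ cos φ₁, cos δ − sin φ₁ sin φ₂) = -159.06435°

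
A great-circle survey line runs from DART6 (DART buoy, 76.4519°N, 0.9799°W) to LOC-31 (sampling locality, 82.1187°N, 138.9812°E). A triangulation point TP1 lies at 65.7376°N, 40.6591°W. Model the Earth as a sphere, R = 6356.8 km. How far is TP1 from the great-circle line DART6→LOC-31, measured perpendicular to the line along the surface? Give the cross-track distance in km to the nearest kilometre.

δ₁₃ = central angle DART6→TP1 = 0.282395 rad  (haversine)
θ₁₃ = bearing DART6→TP1 = 250.311°,  θ₁₂ = bearing DART6→LOC-31 = 14.790°
dₓₜ = R·arcsin(sin δ₁₃ · sin(θ₁₃ − θ₁₂)) = 6356.8·arcsin(0.27866·sin(235.521°)) = -1473.357 km
|dₓₜ| = 1473.357 km

1473 km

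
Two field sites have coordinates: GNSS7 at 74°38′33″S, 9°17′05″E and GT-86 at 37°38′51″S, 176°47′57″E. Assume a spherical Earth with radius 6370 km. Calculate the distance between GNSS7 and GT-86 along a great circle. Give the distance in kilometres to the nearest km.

7494 km

GNSS7: φ = -74.64250°, λ = +9.28472°
GT-86: φ = -37.64750°, λ = +176.79917°
Δφ = 36.9950°,  Δλ = 167.5144°
a = sin²(Δφ/2) + cos φ₁ cos φ₂ sin²(Δλ/2) = 0.307873
c = 2·arcsin(√a) = 1.176397 rad = 67.4026°
d = R·c = 6370 × 1.176397 = 7493.6 km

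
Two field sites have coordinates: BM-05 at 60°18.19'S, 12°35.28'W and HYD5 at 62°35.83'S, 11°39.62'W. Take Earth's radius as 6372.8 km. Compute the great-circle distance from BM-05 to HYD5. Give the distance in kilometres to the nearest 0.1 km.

259.9 km

BM-05: φ = -60.30317°, λ = -12.58800°
HYD5: φ = -62.59717°, λ = -11.66033°
Δφ = -2.2940°,  Δλ = 0.9277°
a = sin²(Δφ/2) + cos φ₁ cos φ₂ sin²(Δλ/2) = 0.000416
c = 2·arcsin(√a) = 0.040778 rad = 2.3364°
d = R·c = 6372.8 × 0.040778 = 259.9 km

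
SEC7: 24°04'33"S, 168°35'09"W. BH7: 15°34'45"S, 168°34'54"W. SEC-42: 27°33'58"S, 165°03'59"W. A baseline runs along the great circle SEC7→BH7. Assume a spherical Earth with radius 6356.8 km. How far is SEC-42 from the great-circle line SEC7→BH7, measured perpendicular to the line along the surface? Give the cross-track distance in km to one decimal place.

SEC7: φ = -24.07583°, λ = -168.58583°
BH7: φ = -15.57917°, λ = -168.58167°
SEC-42: φ = -27.56611°, λ = -165.06639°
δ₁₃ = central angle SEC7→SEC-42 = 0.082258 rad  (haversine)
θ₁₃ = bearing SEC7→SEC-42 = 138.524°,  θ₁₂ = bearing SEC7→BH7 = 0.027°
dₓₜ = R·arcsin(sin δ₁₃ · sin(θ₁₃ − θ₁₂)) = 6356.8·arcsin(0.08217·sin(138.497°)) = 346.284 km
|dₓₜ| = 346.284 km

346.3 km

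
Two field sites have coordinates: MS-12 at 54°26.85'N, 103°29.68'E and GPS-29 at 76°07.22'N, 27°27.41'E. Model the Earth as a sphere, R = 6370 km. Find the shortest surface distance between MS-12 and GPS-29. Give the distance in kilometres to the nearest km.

MS-12: φ = +54.44750°, λ = +103.49467°
GPS-29: φ = +76.12033°, λ = +27.45683°
Δφ = 21.6728°,  Δλ = -76.0378°
a = sin²(Δφ/2) + cos φ₁ cos φ₂ sin²(Δλ/2) = 0.088259
c = 2·arcsin(√a) = 0.603276 rad = 34.5651°
d = R·c = 6370 × 0.603276 = 3842.9 km

3843 km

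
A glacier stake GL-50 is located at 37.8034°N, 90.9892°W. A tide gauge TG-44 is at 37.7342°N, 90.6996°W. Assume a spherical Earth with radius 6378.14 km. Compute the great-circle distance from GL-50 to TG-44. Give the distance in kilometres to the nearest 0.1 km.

Δφ = -0.0692°,  Δλ = 0.2896°
a = sin²(Δφ/2) + cos φ₁ cos φ₂ sin²(Δλ/2) = 0.000004
c = 2·arcsin(√a) = 0.004174 rad = 0.2392°
d = R·c = 6378.14 × 0.004174 = 26.6 km

26.6 km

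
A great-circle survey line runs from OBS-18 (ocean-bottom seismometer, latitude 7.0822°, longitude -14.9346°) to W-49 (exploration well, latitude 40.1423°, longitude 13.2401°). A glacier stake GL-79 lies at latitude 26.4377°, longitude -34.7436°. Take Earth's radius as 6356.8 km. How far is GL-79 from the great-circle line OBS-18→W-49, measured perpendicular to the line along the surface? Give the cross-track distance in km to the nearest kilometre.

δ₁₃ = central angle OBS-18→GL-79 = 0.471472 rad  (haversine)
θ₁₃ = bearing OBS-18→GL-79 = 318.080°,  θ₁₂ = bearing OBS-18→W-49 = 32.958°
dₓₜ = R·arcsin(sin δ₁₃ · sin(θ₁₃ − θ₁₂)) = 6356.8·arcsin(0.45420·sin(285.122°)) = -2885.331 km
|dₓₜ| = 2885.331 km

2885 km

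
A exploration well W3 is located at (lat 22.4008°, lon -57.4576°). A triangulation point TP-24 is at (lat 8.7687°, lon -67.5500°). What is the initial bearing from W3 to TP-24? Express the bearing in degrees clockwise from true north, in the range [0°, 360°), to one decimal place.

Δλ = -10.0924°
y = sin Δλ · cos φ₂ = -0.173188
x = cos φ₁ sin φ₂ − sin φ₁ cos φ₂ cos Δλ = -0.229859
θ = atan2(y, x) = -143.0037° → 216.9963° (mod 360°)

217.0°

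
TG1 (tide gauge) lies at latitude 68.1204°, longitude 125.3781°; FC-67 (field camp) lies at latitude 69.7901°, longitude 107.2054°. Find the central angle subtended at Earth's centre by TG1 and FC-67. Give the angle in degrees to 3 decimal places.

6.708°

Δφ = 1.6697°,  Δλ = -18.1727°
a = sin²(Δφ/2) + cos φ₁ cos φ₂ sin²(Δλ/2) = 0.003423
c = 2·arcsin(√a) = 0.117079 rad = 6.7082°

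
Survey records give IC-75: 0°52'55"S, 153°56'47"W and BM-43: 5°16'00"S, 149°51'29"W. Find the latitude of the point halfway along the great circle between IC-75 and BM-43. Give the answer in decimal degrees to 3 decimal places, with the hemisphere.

IC-75: φ = -0.88194°, λ = -153.94639°
BM-43: φ = -5.26667°, λ = -149.85806°
Bx = cos φ₂ cos Δλ = 0.993244,  By = cos φ₂ sin Δλ = 0.070993
φₘ = atan2(sin φ₁ + sin φ₂, √((cos φ₁ + Bx)² + By²)) = -3.07626°
λₘ = λ₁ + atan2(By, cos φ₁ + Bx) = -151.90643°

3.076°S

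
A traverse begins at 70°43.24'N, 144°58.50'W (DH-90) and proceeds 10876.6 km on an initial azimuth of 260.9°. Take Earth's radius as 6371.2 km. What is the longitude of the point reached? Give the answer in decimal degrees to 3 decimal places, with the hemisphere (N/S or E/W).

DH-90: φ = +70.72067°, λ = -144.97500°
δ = d/R = 10876.6/6371.2 = 1.707151 rad
φ₂ = arcsin(sin φ₁ cos δ + cos φ₁ sin δ cos θ)
   = arcsin(0.94392·-0.13593 + 0.33017·0.99072·-0.15816) = -10.37234°
λ₂ = λ₁ + atan2(sin θ sin δ cos φ₁, cos δ − sin φ₁ sin φ₂) = 131.03679°

131.037°E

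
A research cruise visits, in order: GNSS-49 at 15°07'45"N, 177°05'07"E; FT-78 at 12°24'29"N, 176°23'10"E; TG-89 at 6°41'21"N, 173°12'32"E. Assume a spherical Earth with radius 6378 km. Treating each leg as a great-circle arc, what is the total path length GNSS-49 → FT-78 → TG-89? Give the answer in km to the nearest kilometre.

1038 km

GNSS-49: φ = +15.12917°, λ = +177.08528°
FT-78: φ = +12.40806°, λ = +176.38611°
TG-89: φ = +6.68917°, λ = +173.20889°
GNSS-49→FT-78: c = 0.048949 rad, d = 312.19 km
FT-78→TG-89: c = 0.113800 rad, d = 725.82 km
Total = 312.19 + 725.82 = 1038.01 km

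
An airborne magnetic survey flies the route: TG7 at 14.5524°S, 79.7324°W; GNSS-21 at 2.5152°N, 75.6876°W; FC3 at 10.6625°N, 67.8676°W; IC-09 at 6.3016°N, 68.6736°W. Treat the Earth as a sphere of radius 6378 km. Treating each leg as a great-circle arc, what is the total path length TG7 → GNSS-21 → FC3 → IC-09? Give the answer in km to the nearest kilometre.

3698 km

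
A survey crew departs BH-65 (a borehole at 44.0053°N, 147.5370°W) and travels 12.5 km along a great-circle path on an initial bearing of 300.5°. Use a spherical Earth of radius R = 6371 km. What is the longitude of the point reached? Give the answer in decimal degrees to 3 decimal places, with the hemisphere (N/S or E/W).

δ = d/R = 12.5/6371 = 0.001962 rad
φ₂ = arcsin(sin φ₁ cos δ + cos φ₁ sin δ cos θ)
   = arcsin(0.69472·1.00000 + 0.71928·0.00196·0.50754) = 44.06228°
λ₂ = λ₁ + atan2(sin θ sin δ cos φ₁, cos δ − sin φ₁ sin φ₂) = -147.67179°

147.672°W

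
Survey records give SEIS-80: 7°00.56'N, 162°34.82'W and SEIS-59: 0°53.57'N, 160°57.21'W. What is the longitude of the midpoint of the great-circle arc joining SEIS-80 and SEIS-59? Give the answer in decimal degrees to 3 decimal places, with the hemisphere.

161.764°W

SEIS-80: φ = +7.00933°, λ = -162.58033°
SEIS-59: φ = +0.89283°, λ = -160.95350°
Bx = cos φ₂ cos Δλ = 0.999476,  By = cos φ₂ sin Δλ = 0.028386
φₘ = atan2(sin φ₁ + sin φ₂, √((cos φ₁ + Bx)² + By²)) = 3.95148°
λₘ = λ₁ + atan2(By, cos φ₁ + Bx) = -161.76391°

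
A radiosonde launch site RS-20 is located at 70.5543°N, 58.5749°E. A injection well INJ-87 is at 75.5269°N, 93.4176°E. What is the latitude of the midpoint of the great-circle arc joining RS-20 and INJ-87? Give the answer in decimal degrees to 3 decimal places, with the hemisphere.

73.761°N

Bx = cos φ₂ cos Δλ = 0.205120,  By = cos φ₂ sin Δλ = 0.142789
φₘ = atan2(sin φ₁ + sin φ₂, √((cos φ₁ + Bx)² + By²)) = 73.76140°
λₘ = λ₁ + atan2(By, cos φ₁ + Bx) = 73.43802°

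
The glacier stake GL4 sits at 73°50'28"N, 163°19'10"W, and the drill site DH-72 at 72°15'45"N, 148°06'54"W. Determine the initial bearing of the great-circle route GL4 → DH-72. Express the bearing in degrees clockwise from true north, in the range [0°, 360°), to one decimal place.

102.2°

GL4: φ = +73.84111°, λ = -163.31944°
DH-72: φ = +72.26250°, λ = -148.11500°
Δλ = 15.2044°
y = sin Δλ · cos φ₂ = 0.079900
x = cos φ₁ sin φ₂ − sin φ₁ cos φ₂ cos Δλ = -0.017306
θ = atan2(y, x) = 102.2209° → 102.2209° (mod 360°)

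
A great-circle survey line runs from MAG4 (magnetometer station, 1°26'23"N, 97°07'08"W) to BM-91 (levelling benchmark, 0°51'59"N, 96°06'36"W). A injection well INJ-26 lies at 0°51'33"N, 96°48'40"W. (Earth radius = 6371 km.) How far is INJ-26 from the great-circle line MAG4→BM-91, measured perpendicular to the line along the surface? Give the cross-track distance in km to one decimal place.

39.2 km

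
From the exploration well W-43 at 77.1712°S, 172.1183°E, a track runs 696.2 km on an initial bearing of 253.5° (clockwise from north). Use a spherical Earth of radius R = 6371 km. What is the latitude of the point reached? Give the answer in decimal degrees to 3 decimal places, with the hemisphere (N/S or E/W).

77.448°S

δ = d/R = 696.2/6371 = 0.109276 rad
φ₂ = arcsin(sin φ₁ cos δ + cos φ₁ sin δ cos θ)
   = arcsin(-0.97504·0.99404 + 0.22204·0.10906·-0.28402) = -77.44810°
λ₂ = λ₁ + atan2(sin θ sin δ cos φ₁, cos δ − sin φ₁ sin φ₂) = 143.35698°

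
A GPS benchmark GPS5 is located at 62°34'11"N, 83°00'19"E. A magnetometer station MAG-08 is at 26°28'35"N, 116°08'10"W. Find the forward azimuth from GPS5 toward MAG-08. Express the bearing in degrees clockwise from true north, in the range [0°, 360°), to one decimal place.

GPS5: φ = +62.56972°, λ = +83.00528°
MAG-08: φ = +26.47639°, λ = -116.13611°
Δλ = 160.8586°
y = sin Δλ · cos φ₂ = 0.293510
x = cos φ₁ sin φ₂ − sin φ₁ cos φ₂ cos Δλ = 0.955936
θ = atan2(y, x) = 17.0685° → 17.0685° (mod 360°)

17.1°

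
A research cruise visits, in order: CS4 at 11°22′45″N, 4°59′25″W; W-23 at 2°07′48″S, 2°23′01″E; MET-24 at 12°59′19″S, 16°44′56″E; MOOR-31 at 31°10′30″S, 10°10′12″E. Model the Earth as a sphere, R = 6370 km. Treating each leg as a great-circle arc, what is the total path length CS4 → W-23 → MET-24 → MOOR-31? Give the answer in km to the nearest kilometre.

5829 km

CS4: φ = +11.37917°, λ = -4.99028°
W-23: φ = -2.13000°, λ = +2.38361°
MET-24: φ = -12.98861°, λ = +16.74889°
MOOR-31: φ = -31.17500°, λ = +10.17000°
CS4→W-23: c = 0.268272 rad, d = 1708.89 km
W-23→MET-24: c = 0.312234 rad, d = 1988.93 km
MET-24→MOOR-31: c = 0.334556 rad, d = 2131.12 km
Total = 1708.89 + 1988.93 + 2131.12 = 5828.94 km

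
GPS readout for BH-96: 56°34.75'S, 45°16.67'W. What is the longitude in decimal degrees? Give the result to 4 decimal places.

45° + 16.67′/60 = 45 + 0.27783 = 45.2778°

45.2778°W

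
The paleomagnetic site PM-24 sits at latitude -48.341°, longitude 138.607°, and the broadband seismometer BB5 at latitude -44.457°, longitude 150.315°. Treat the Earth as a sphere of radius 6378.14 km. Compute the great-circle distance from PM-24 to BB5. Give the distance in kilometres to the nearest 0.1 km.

Δφ = 3.8840°,  Δλ = 11.7080°
a = sin²(Δφ/2) + cos φ₁ cos φ₂ sin²(Δλ/2) = 0.006084
c = 2·arcsin(√a) = 0.156157 rad = 8.9472°
d = R·c = 6378.14 × 0.156157 = 996.0 km

996.0 km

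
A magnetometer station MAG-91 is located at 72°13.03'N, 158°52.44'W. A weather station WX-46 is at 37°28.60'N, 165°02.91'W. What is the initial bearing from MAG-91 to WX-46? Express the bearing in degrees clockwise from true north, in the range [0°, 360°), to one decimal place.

188.6°

MAG-91: φ = +72.21717°, λ = -158.87400°
WX-46: φ = +37.47667°, λ = -165.04850°
Δλ = -6.1745°
y = sin Δλ · cos φ₂ = -0.085357
x = cos φ₁ sin φ₂ − sin φ₁ cos φ₂ cos Δλ = -0.565477
θ = atan2(y, x) = -171.4162° → 188.5838° (mod 360°)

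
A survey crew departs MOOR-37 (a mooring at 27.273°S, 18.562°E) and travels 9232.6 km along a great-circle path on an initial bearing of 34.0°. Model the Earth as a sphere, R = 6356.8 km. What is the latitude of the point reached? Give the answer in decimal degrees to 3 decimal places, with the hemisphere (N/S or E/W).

42.656°N

δ = d/R = 9232.6/6356.8 = 1.452397 rad
φ₂ = arcsin(sin φ₁ cos δ + cos φ₁ sin δ cos θ)
   = arcsin(-0.45823·0.11812 + 0.88883·0.99300·0.82904) = 42.65560°
λ₂ = λ₁ + atan2(sin θ sin δ cos φ₁, cos δ − sin φ₁ sin φ₂) = 67.58985°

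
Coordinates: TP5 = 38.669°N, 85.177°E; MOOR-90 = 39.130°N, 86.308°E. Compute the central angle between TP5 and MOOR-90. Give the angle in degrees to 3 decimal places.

Δφ = 0.4610°,  Δλ = 1.1310°
a = sin²(Δφ/2) + cos φ₁ cos φ₂ sin²(Δλ/2) = 0.000075
c = 2·arcsin(√a) = 0.017342 rad = 0.9936°

0.994°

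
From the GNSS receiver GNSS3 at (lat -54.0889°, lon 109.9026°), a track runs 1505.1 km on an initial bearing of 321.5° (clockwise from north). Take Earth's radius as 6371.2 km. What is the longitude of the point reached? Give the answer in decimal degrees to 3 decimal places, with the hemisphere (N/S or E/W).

98.441°E

δ = d/R = 1505.1/6371.2 = 0.236235 rad
φ₂ = arcsin(sin φ₁ cos δ + cos φ₁ sin δ cos θ)
   = arcsin(-0.80993·0.97223 + 0.58653·0.23404·0.78261) = -42.84378°
λ₂ = λ₁ + atan2(sin θ sin δ cos φ₁, cos δ − sin φ₁ sin φ₂) = 98.44111°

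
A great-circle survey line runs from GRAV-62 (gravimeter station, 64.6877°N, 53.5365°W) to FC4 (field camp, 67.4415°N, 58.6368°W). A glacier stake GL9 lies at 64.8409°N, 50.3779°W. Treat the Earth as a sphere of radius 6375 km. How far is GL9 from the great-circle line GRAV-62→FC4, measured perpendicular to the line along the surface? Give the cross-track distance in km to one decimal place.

δ₁₃ = central angle GRAV-62→GL9 = 0.023653 rad  (haversine)
θ₁₃ = bearing GRAV-62→GL9 = 82.083°,  θ₁₂ = bearing GRAV-62→FC4 = 325.389°
dₓₜ = R·arcsin(sin δ₁₃ · sin(θ₁₃ − θ₁₂)) = 6375·arcsin(0.02365·sin(-243.307°)) = 134.712 km
|dₓₜ| = 134.712 km

134.7 km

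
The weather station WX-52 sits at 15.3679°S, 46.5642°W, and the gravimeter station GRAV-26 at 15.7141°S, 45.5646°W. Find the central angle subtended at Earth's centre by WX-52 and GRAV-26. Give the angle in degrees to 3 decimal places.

1.023°

Δφ = -0.3462°,  Δλ = 0.9996°
a = sin²(Δφ/2) + cos φ₁ cos φ₂ sin²(Δλ/2) = 0.000080
c = 2·arcsin(√a) = 0.017861 rad = 1.0234°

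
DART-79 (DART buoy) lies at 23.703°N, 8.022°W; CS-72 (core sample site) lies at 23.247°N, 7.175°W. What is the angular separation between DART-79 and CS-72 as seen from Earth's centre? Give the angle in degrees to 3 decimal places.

0.901°

Δφ = -0.4560°,  Δλ = 0.8470°
a = sin²(Δφ/2) + cos φ₁ cos φ₂ sin²(Δλ/2) = 0.000062
c = 2·arcsin(√a) = 0.015722 rad = 0.9008°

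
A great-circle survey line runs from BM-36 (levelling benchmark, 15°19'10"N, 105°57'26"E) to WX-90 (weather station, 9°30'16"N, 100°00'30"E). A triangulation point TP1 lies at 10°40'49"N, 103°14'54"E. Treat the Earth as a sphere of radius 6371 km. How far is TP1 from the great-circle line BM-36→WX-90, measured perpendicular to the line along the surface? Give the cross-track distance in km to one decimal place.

BM-36: φ = +15.31944°, λ = +105.95722°
WX-90: φ = +9.50444°, λ = +100.00833°
TP1: φ = +10.68028°, λ = +103.24833°
δ₁₃ = central angle BM-36→TP1 = 0.093149 rad  (haversine)
θ₁₃ = bearing BM-36→TP1 = 209.954°,  θ₁₂ = bearing BM-36→WX-90 = 225.653°
dₓₜ = R·arcsin(sin δ₁₃ · sin(θ₁₃ − θ₁₂)) = 6371·arcsin(0.09301·sin(-15.699°)) = -160.366 km
|dₓₜ| = 160.366 km

160.4 km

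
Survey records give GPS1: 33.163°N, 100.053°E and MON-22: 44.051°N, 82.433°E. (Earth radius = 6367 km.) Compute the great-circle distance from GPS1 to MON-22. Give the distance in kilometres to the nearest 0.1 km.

1943.5 km

Δφ = 10.8880°,  Δλ = -17.6200°
a = sin²(Δφ/2) + cos φ₁ cos φ₂ sin²(Δλ/2) = 0.023114
c = 2·arcsin(√a) = 0.305250 rad = 17.4896°
d = R·c = 6367 × 0.305250 = 1943.5 km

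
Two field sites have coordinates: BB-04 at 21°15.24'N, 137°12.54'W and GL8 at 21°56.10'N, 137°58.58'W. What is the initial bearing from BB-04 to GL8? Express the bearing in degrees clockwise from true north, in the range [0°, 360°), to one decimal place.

BB-04: φ = +21.25400°, λ = -137.20900°
GL8: φ = +21.93500°, λ = -137.97633°
Δλ = -0.7673°
y = sin Δλ · cos φ₂ = -0.012423
x = cos φ₁ sin φ₂ − sin φ₁ cos φ₂ cos Δλ = 0.011916
θ = atan2(y, x) = -46.1935° → 313.8065° (mod 360°)

313.8°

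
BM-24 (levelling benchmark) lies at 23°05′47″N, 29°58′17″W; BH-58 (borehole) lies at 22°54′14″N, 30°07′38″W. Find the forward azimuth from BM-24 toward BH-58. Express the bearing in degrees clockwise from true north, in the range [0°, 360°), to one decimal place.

BM-24: φ = +23.09639°, λ = -29.97139°
BH-58: φ = +22.90389°, λ = -30.12722°
Δλ = -0.1558°
y = sin Δλ · cos φ₂ = -0.002505
x = cos φ₁ sin φ₂ − sin φ₁ cos φ₂ cos Δλ = -0.003358
θ = atan2(y, x) = -143.2772° → 216.7228° (mod 360°)

216.7°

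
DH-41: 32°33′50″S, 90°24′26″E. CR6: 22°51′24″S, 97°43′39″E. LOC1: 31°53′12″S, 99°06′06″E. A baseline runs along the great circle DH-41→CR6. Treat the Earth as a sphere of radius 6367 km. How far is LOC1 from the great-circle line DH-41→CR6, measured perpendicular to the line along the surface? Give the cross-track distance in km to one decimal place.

642.1 km

DH-41: φ = -32.56389°, λ = +90.40722°
CR6: φ = -22.85667°, λ = +97.72750°
LOC1: φ = -31.88667°, λ = +99.10167°
δ₁₃ = central angle DH-41→LOC1 = 0.128878 rad  (haversine)
θ₁₃ = bearing DH-41→LOC1 = 87.071°,  θ₁₂ = bearing DH-41→CR6 = 35.505°
dₓₜ = R·arcsin(sin δ₁₃ · sin(θ₁₃ − θ₁₂)) = 6367·arcsin(0.12852·sin(51.565°)) = 642.073 km
|dₓₜ| = 642.073 km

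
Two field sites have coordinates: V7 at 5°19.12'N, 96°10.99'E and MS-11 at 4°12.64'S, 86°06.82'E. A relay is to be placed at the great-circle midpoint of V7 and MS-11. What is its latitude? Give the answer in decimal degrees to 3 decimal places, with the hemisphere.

V7: φ = +5.31867°, λ = +96.18317°
MS-11: φ = -4.21067°, λ = +86.11367°
Bx = cos φ₂ cos Δλ = 0.981939,  By = cos φ₂ sin Δλ = -0.174371
φₘ = atan2(sin φ₁ + sin φ₂, √((cos φ₁ + Bx)² + By²)) = 0.55615°
λₘ = λ₁ + atan2(By, cos φ₁ + Bx) = 91.14435°

0.556°N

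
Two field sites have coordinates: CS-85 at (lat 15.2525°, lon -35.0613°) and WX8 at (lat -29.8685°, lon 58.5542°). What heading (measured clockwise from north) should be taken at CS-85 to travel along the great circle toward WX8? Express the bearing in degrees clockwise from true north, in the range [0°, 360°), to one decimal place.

118.3°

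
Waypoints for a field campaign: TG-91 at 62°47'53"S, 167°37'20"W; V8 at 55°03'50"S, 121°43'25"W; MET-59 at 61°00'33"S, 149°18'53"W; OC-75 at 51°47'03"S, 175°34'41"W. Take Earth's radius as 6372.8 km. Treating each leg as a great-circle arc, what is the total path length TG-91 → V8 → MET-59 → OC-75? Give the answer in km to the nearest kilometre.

6337 km

TG-91: φ = -62.79806°, λ = -167.62222°
V8: φ = -55.06389°, λ = -121.72361°
MET-59: φ = -61.00917°, λ = -149.31472°
OC-75: φ = -51.78417°, λ = -175.57806°
TG-91→V8: c = 0.424357 rad, d = 2704.34 km
V8→MET-59: c = 0.272664 rad, d = 1737.64 km
MET-59→OC-75: c = 0.297354 rad, d = 1894.98 km
Total = 2704.34 + 1737.64 + 1894.98 = 6336.96 km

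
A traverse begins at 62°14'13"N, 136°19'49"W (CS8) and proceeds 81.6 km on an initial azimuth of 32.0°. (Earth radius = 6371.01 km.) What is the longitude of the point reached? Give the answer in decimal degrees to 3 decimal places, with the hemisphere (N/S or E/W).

CS8: φ = +62.23694°, λ = -136.33028°
δ = d/R = 81.6/6371.01 = 0.012808 rad
φ₂ = arcsin(sin φ₁ cos δ + cos φ₁ sin δ cos θ)
   = arcsin(0.88488·0.99992 + 0.46582·0.01281·0.84805) = 62.85672°
λ₂ = λ₁ + atan2(sin θ sin δ cos φ₁, cos δ − sin φ₁ sin φ₂) = -135.47787°

135.478°W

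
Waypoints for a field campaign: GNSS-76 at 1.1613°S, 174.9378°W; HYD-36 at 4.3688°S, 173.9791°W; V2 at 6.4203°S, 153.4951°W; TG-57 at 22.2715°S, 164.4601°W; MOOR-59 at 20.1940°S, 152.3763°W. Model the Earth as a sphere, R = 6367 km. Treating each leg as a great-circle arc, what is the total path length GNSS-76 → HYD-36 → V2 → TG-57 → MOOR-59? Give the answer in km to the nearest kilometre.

GNSS-76→HYD-36: c = 0.058422 rad, d = 371.98 km
HYD-36→V2: c = 0.357690 rad, d = 2277.41 km
V2→TG-57: c = 0.332633 rad, d = 2117.88 km
TG-57→MOOR-59: c = 0.199839 rad, d = 1272.37 km
Total = 371.98 + 2277.41 + 2117.88 + 1272.37 = 6039.64 km

6040 km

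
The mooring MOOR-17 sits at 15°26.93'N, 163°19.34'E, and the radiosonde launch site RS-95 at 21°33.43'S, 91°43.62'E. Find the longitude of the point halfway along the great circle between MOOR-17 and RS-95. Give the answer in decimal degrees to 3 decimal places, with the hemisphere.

128.262°E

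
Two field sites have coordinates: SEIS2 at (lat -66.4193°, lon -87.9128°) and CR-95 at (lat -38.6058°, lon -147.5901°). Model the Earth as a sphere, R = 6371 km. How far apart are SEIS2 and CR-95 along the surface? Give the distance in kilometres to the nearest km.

4797 km

Δφ = 27.8135°,  Δλ = -59.6773°
a = sin²(Δφ/2) + cos φ₁ cos φ₂ sin²(Δλ/2) = 0.135157
c = 2·arcsin(√a) = 0.752933 rad = 43.1399°
d = R·c = 6371 × 0.752933 = 4796.9 km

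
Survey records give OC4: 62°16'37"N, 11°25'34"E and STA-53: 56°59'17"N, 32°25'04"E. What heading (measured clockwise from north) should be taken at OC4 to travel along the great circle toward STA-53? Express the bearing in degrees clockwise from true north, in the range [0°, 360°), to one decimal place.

107.1°

OC4: φ = +62.27694°, λ = +11.42611°
STA-53: φ = +56.98806°, λ = +32.41778°
Δλ = 20.9917°
y = sin Δλ · cos φ₂ = 0.195170
x = cos φ₁ sin φ₂ − sin φ₁ cos φ₂ cos Δλ = -0.060170
θ = atan2(y, x) = 107.1344° → 107.1344° (mod 360°)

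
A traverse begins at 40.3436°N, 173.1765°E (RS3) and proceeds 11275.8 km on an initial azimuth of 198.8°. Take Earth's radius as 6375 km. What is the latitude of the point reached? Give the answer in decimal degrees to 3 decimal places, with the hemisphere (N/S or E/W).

δ = d/R = 11275.8/6375 = 1.768753 rad
φ₂ = arcsin(sin φ₁ cos δ + cos φ₁ sin δ cos θ)
   = arcsin(0.64737·-0.19667 + 0.76218·0.98047·-0.94665) = -56.58860°
λ₂ = λ₁ + atan2(sin θ sin δ cos φ₁, cos δ − sin φ₁ sin φ₂) = 138.15948°

56.589°S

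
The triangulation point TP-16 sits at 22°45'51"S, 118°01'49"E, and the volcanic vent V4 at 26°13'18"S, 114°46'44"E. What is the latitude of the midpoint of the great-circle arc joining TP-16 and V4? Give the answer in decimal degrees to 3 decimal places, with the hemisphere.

TP-16: φ = -22.76417°, λ = +118.03028°
V4: φ = -26.22167°, λ = +114.77889°
Bx = cos φ₂ cos Δλ = 0.895647,  By = cos φ₂ sin Δλ = -0.050880
φₘ = atan2(sin φ₁ + sin φ₂, √((cos φ₁ + Bx)² + By²)) = -24.50162°
λₘ = λ₁ + atan2(By, cos φ₁ + Bx) = 116.42694°

24.502°S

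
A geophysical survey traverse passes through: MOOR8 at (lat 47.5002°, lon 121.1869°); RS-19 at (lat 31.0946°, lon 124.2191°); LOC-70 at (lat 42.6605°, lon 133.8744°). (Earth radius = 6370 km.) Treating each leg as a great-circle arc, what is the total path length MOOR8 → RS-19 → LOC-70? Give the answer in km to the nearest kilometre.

3386 km

MOOR8→RS-19: c = 0.289186 rad, d = 1842.11 km
RS-19→LOC-70: c = 0.242359 rad, d = 1543.83 km
Total = 1842.11 + 1543.83 = 3385.94 km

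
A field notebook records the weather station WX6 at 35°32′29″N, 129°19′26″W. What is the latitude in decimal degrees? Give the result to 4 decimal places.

35.5414°N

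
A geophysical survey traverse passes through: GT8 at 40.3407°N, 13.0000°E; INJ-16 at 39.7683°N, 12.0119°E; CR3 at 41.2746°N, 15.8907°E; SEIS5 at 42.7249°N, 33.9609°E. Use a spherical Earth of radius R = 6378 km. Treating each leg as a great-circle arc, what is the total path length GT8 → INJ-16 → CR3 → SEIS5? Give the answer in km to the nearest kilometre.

GT8→INJ-16: c = 0.016554 rad, d = 105.58 km
INJ-16→CR3: c = 0.057780 rad, d = 368.52 km
CR3→SEIS5: c = 0.235284 rad, d = 1500.64 km
Total = 105.58 + 368.52 + 1500.64 = 1974.75 km

1975 km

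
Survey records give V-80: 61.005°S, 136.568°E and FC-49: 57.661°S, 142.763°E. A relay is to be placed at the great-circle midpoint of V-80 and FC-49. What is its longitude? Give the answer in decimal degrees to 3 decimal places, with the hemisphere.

Bx = cos φ₂ cos Δλ = 0.531804,  By = cos φ₂ sin Δλ = 0.057725
φₘ = atan2(sin φ₁ + sin φ₂, √((cos φ₁ + Bx)² + By²)) = -59.36965°
λₘ = λ₁ + atan2(By, cos φ₁ + Bx) = 139.81813°

139.818°E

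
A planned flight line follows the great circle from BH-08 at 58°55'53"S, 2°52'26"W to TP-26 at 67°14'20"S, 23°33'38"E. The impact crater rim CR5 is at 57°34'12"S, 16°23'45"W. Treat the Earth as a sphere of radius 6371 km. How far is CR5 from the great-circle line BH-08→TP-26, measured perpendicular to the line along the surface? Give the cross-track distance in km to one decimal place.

BH-08: φ = -58.93139°, λ = -2.87389°
TP-26: φ = -67.23889°, λ = +23.56056°
CR5: φ = -57.57000°, λ = -16.39583°
δ₁₃ = central angle BH-08→CR5 = 0.126208 rad  (haversine)
θ₁₃ = bearing BH-08→CR5 = 275.025°,  θ₁₂ = bearing BH-08→TP-26 = 136.125°
dₓₜ = R·arcsin(sin δ₁₃ · sin(θ₁₃ − θ₁₂)) = 6371·arcsin(0.12587·sin(138.900°)) = 527.777 km
|dₓₜ| = 527.777 km

527.8 km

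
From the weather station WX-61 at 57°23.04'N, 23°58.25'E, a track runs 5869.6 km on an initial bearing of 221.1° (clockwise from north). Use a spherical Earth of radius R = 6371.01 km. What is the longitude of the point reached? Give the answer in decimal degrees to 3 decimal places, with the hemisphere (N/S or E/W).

8.225°W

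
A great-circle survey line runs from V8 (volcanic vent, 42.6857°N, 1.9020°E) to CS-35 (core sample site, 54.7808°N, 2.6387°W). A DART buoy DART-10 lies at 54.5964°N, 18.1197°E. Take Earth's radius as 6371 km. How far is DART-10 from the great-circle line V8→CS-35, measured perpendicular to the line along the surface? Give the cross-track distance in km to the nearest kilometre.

1316 km

δ₁₃ = central angle V8→DART-10 = 0.278298 rad  (haversine)
θ₁₃ = bearing V8→DART-10 = 36.084°,  θ₁₂ = bearing V8→CS-35 = 347.777°
dₓₜ = R·arcsin(sin δ₁₃ · sin(θ₁₃ − θ₁₂)) = 6371·arcsin(0.27472·sin(-311.693°)) = 1316.270 km
|dₓₜ| = 1316.270 km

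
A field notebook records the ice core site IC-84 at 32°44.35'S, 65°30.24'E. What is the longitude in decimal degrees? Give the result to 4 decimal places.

65° + 30.24′/60 = 65 + 0.50400 = 65.5040°

65.5040°E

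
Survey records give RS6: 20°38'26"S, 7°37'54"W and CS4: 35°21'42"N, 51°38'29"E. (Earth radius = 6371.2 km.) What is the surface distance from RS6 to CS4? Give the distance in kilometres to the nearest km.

RS6: φ = -20.64056°, λ = -7.63167°
CS4: φ = +35.36167°, λ = +51.64139°
Δφ = 56.0022°,  Δλ = 59.2731°
a = sin²(Δφ/2) + cos φ₁ cos φ₂ sin²(Δλ/2) = 0.407034
c = 2·arcsin(√a) = 1.383776 rad = 79.2845°
d = R·c = 6371.2 × 1.383776 = 8816.3 km

8816 km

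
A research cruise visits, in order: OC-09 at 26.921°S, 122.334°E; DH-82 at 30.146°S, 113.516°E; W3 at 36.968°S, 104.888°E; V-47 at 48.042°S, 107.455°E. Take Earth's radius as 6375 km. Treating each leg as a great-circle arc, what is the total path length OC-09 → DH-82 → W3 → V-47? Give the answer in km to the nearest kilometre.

OC-09→DH-82: c = 0.146399 rad, d = 933.29 km
DH-82→W3: c = 0.172836 rad, d = 1101.83 km
W3→V-47: c = 0.196049 rad, d = 1249.81 km
Total = 933.29 + 1101.83 + 1249.81 = 3284.93 km

3285 km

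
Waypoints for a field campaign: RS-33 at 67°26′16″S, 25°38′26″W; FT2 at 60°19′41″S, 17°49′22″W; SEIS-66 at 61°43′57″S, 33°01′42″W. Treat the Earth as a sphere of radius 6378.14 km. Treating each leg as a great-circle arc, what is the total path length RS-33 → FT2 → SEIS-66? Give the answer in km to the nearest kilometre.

RS-33: φ = -67.43778°, λ = -25.64056°
FT2: φ = -60.32806°, λ = -17.82278°
SEIS-66: φ = -61.73250°, λ = -33.02833°
RS-33→FT2: c = 0.137618 rad, d = 877.75 km
FT2→SEIS-66: c = 0.130538 rad, d = 832.59 km
Total = 877.75 + 832.59 = 1710.33 km

1710 km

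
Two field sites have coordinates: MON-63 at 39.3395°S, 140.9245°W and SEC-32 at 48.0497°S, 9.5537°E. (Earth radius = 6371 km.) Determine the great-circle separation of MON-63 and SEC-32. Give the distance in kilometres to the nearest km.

9870 km

Δφ = -8.7102°,  Δλ = 150.4782°
a = sin²(Δφ/2) + cos φ₁ cos φ₂ sin²(Δλ/2) = 0.489214
c = 2·arcsin(√a) = 1.549222 rad = 88.7639°
d = R·c = 6371 × 1.549222 = 9870.1 km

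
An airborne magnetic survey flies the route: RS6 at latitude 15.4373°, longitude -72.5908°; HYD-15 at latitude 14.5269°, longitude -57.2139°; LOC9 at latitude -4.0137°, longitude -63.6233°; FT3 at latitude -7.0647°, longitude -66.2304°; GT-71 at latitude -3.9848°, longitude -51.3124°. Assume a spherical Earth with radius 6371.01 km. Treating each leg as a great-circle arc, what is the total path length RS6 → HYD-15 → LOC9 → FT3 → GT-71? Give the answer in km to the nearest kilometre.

5965 km

RS6→HYD-15: c = 0.259685 rad, d = 1654.46 km
HYD-15→LOC9: c = 0.342068 rad, d = 2179.32 km
LOC9→FT3: c = 0.069902 rad, d = 445.34 km
FT3→GT-71: c = 0.264637 rad, d = 1686.00 km
Total = 1654.46 + 2179.32 + 445.34 + 1686.00 = 5965.13 km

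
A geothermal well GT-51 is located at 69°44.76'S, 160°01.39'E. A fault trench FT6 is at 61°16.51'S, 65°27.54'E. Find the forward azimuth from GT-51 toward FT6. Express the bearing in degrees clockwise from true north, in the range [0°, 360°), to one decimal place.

GT-51: φ = -69.74600°, λ = +160.02317°
FT6: φ = -61.27517°, λ = +65.45900°
Δλ = -94.5642°
y = sin Δλ · cos φ₂ = -0.479080
x = cos φ₁ sin φ₂ − sin φ₁ cos φ₂ cos Δλ = -0.339460
θ = atan2(y, x) = -125.3201° → 234.6799° (mod 360°)

234.7°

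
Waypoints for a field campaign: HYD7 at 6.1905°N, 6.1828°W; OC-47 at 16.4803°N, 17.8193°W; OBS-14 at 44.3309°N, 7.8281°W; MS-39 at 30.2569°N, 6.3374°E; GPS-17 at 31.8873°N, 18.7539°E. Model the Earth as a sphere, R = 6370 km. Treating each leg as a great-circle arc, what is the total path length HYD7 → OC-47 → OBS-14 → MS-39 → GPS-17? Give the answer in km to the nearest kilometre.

8136 km

HYD7→OC-47: c = 0.267922 rad, d = 1706.66 km
OC-47→OBS-14: c = 0.507903 rad, d = 3235.34 km
OBS-14→MS-39: c = 0.313712 rad, d = 1998.34 km
MS-39→GPS-17: c = 0.187675 rad, d = 1195.49 km
Total = 1706.66 + 3235.34 + 1998.34 + 1195.49 = 8135.84 km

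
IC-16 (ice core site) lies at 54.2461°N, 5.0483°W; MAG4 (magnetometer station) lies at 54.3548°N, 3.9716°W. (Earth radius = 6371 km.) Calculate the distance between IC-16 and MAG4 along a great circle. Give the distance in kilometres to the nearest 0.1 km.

Δφ = 0.1087°,  Δλ = 1.0767°
a = sin²(Δφ/2) + cos φ₁ cos φ₂ sin²(Δλ/2) = 0.000031
c = 2·arcsin(√a) = 0.011129 rad = 0.6376°
d = R·c = 6371 × 0.011129 = 70.9 km

70.9 km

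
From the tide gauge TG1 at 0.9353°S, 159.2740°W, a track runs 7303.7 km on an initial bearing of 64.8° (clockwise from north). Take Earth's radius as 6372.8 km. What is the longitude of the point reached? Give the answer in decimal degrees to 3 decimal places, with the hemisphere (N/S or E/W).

δ = d/R = 7303.7/6372.8 = 1.146074 rad
φ₂ = arcsin(sin φ₁ cos δ + cos φ₁ sin δ cos θ)
   = arcsin(-0.01632·0.41207 + 0.99987·0.91115·0.42578) = 22.40631°
λ₂ = λ₁ + atan2(sin θ sin δ cos φ₁, cos δ − sin φ₁ sin φ₂) = -96.17872°

96.179°W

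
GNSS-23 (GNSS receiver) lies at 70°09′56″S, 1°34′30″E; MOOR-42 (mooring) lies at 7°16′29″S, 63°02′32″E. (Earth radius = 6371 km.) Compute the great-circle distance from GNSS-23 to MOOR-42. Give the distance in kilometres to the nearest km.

8200 km

GNSS-23: φ = -70.16556°, λ = +1.57500°
MOOR-42: φ = -7.27472°, λ = +63.04222°
Δφ = 62.8908°,  Δλ = 61.4672°
a = sin²(Δφ/2) + cos φ₁ cos φ₂ sin²(Δλ/2) = 0.360059
c = 2·arcsin(√a) = 1.287124 rad = 73.7468°
d = R·c = 6371 × 1.287124 = 8200.3 km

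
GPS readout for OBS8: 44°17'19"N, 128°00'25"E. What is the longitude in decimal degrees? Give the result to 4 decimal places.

128.0069°E

128° + 0′/60 + 25″/3600 = 128 + 0.00000 + 0.00694 = 128.0069°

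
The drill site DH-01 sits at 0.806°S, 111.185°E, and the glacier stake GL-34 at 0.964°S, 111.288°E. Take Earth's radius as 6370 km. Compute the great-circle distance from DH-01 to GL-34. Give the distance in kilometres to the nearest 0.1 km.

Δφ = -0.1580°,  Δλ = 0.1030°
a = sin²(Δφ/2) + cos φ₁ cos φ₂ sin²(Δλ/2) = 0.000003
c = 2·arcsin(√a) = 0.003292 rad = 0.1886°
d = R·c = 6370 × 0.003292 = 21.0 km

21.0 km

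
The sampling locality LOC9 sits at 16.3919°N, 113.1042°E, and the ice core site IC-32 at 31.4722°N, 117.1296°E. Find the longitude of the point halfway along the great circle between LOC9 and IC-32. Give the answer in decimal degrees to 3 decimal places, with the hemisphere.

Bx = cos φ₂ cos Δλ = 0.850790,  By = cos φ₂ sin Δλ = 0.059872
φₘ = atan2(sin φ₁ + sin φ₂, √((cos φ₁ + Bx)² + By²)) = 23.94512°
λₘ = λ₁ + atan2(By, cos φ₁ + Bx) = 114.99862°

114.999°E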